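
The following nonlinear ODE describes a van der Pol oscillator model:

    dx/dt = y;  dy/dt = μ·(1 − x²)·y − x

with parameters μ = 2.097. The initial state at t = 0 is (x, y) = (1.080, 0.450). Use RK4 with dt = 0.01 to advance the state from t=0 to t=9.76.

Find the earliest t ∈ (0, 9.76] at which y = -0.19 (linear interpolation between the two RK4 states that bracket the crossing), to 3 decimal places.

t = 0.534

t=0.000: state=(1.080, 0.450)
step 1 (dt=0.01): k1=(0.450, -1.237), k2=(0.444, -1.242), k3=(0.444, -1.242), k4=(0.438, -1.246); state += dt/6·(k1+2k2+2k3+k4)
t=0.010: state=(1.084, 0.438)
t=0.020: state=(1.089, 0.425)
t=0.030: state=(1.093, 0.413)
continuing one RK4 step at a time; state shown every 50 steps (Δt=0.5):
t=0.500: state=(1.149, -0.155)
t=0.530: state=(1.144, -0.186)
next step: t=0.540: state=(1.142, -0.196) — y has crossed -0.19
linear interpolation between t=0.530 (-0.18587) and t=0.540 (-0.19607) → t≈0.534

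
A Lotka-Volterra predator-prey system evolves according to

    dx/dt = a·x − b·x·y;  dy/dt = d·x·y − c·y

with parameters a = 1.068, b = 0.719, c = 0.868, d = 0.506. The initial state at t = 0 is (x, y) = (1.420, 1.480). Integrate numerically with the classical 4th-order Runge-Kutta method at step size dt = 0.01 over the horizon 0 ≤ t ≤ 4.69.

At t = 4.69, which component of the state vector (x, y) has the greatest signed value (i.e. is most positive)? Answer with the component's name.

t=0.000: state=(1.420, 1.480)
step 1 (dt=0.01): k1=(0.006, -0.221), k2=(0.007, -0.221), k3=(0.007, -0.221), k4=(0.008, -0.221); state += dt/6·(k1+2k2+2k3+k4)
t=0.010: state=(1.420, 1.478)
t=0.020: state=(1.420, 1.476)
t=0.030: state=(1.420, 1.473)
continuing one RK4 step at a time; state shown every 20 steps (Δt=0.2):
t=0.200: state=(1.426, 1.437)
t=0.400: state=(1.440, 1.396)
t=0.600: state=(1.462, 1.359)
t=0.800: state=(1.493, 1.327)
t=1.000: state=(1.530, 1.300)
t=1.200: state=(1.574, 1.278)
t=1.400: state=(1.624, 1.263)
t=1.600: state=(1.678, 1.255)
t=1.800: state=(1.734, 1.254)
t=2.000: state=(1.793, 1.260)
t=2.200: state=(1.850, 1.273)
t=2.400: state=(1.905, 1.294)
t=2.600: state=(1.954, 1.323)
t=2.800: state=(1.995, 1.358)
t=3.000: state=(2.026, 1.399)
t=3.200: state=(2.045, 1.446)
t=3.400: state=(2.049, 1.495)
t=3.600: state=(2.039, 1.546)
t=3.800: state=(2.014, 1.595)
t=4.000: state=(1.976, 1.641)
t=4.200: state=(1.926, 1.681)
t=4.400: state=(1.868, 1.712)
t=4.600: state=(1.805, 1.734)
t=4.690: state=(1.776, 1.740)
compare at T: x=1.776, y=1.740

largest component: x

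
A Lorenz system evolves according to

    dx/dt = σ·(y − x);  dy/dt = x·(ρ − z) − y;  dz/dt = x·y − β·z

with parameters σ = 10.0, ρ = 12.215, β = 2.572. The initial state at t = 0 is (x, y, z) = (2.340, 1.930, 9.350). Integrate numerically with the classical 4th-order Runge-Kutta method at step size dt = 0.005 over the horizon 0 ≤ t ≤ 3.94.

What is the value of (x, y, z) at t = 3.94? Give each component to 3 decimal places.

t=0.000: state=(2.340, 1.930, 9.350)
step 1 (dt=0.005): k1=(-4.100, 4.774, -19.532), k2=(-3.878, 4.847, -19.398), k3=(-3.882, 4.847, -19.398), k4=(-3.664, 4.919, -19.264); state += dt/6·(k1+2k2+2k3+k4)
t=0.005: state=(2.321, 1.954, 9.253)
t=0.010: state=(2.303, 1.979, 9.157)
t=0.015: state=(2.288, 2.005, 9.063)
continuing one RK4 step at a time; state shown every 40 steps (Δt=0.2):
t=0.200: state=(2.802, 3.545, 6.612)
t=0.400: state=(5.238, 6.875, 7.307)
t=0.600: state=(7.813, 8.023, 13.123)
t=0.800: state=(5.523, 3.800, 14.109)
t=1.000: state=(3.349, 2.987, 10.431)
t=1.200: state=(3.730, 4.392, 8.164)
t=1.400: state=(5.695, 6.840, 9.157)
t=1.600: state=(6.997, 6.805, 12.970)
t=1.800: state=(5.275, 4.209, 12.969)
t=2.000: state=(4.002, 3.860, 10.408)
t=2.200: state=(4.547, 5.163, 9.154)
t=2.400: state=(6.004, 6.651, 10.554)
t=2.600: state=(6.303, 5.888, 12.718)
t=2.800: state=(5.026, 4.426, 12.027)
t=3.000: state=(4.472, 4.536, 10.337)
t=3.200: state=(5.121, 5.627, 9.973)
t=3.400: state=(6.009, 6.245, 11.341)
t=3.600: state=(5.780, 5.376, 12.270)
t=3.800: state=(4.958, 4.670, 11.417)
t=3.940: state=(4.785, 4.828, 10.640)

(x, y, z) = (4.785, 4.828, 10.640)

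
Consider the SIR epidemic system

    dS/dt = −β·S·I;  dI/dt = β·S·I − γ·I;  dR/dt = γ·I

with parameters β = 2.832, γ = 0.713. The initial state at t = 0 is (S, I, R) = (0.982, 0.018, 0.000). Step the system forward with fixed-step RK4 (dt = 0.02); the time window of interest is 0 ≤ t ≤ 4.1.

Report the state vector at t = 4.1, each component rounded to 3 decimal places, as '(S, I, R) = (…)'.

(S, I, R) = (0.055, 0.219, 0.726)

t=0.000: state=(0.982, 0.018, 0.000)
step 1 (dt=0.02): k1=(-0.050, 0.037, 0.013), k2=(-0.051, 0.038, 0.013), k3=(-0.051, 0.038, 0.013), k4=(-0.052, 0.039, 0.013); state += dt/6·(k1+2k2+2k3+k4)
t=0.020: state=(0.981, 0.019, 0.000)
t=0.040: state=(0.980, 0.020, 0.001)
t=0.060: state=(0.979, 0.020, 0.001)
continuing one RK4 step at a time; state shown every 10 steps (Δt=0.2):
t=0.200: state=(0.970, 0.027, 0.003)
t=0.400: state=(0.952, 0.041, 0.008)
t=0.600: state=(0.925, 0.060, 0.015)
t=0.800: state=(0.888, 0.087, 0.025)
t=1.000: state=(0.837, 0.123, 0.040)
t=1.200: state=(0.771, 0.168, 0.061)
t=1.400: state=(0.691, 0.220, 0.088)
t=1.600: state=(0.601, 0.276, 0.124)
t=1.800: state=(0.506, 0.327, 0.167)
t=2.000: state=(0.415, 0.368, 0.217)
t=2.200: state=(0.335, 0.394, 0.271)
t=2.400: state=(0.267, 0.405, 0.328)
t=2.600: state=(0.212, 0.402, 0.386)
t=2.800: state=(0.169, 0.388, 0.442)
t=3.000: state=(0.137, 0.367, 0.496)
t=3.200: state=(0.112, 0.341, 0.547)
t=3.400: state=(0.093, 0.313, 0.594)
t=3.600: state=(0.078, 0.285, 0.636)
t=3.800: state=(0.067, 0.258, 0.675)
t=4.000: state=(0.059, 0.232, 0.710)
t=4.100: state=(0.055, 0.219, 0.726)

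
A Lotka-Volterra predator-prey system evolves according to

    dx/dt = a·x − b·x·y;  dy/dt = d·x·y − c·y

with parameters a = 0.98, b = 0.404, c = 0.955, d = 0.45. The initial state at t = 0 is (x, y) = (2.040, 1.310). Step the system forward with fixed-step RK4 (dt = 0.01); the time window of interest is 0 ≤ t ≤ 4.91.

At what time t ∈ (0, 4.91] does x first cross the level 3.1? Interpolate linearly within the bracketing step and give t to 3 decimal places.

t=0.000: state=(2.040, 1.310)
step 1 (dt=0.01): k1=(0.920, -0.048), k2=(0.922, -0.046), k3=(0.922, -0.046), k4=(0.924, -0.043); state += dt/6·(k1+2k2+2k3+k4)
t=0.010: state=(2.049, 1.310)
t=0.020: state=(2.058, 1.309)
t=0.030: state=(2.068, 1.309)
continuing one RK4 step at a time; state shown every 20 steps (Δt=0.2):
t=0.200: state=(2.233, 1.311)
t=0.400: state=(2.441, 1.337)
t=0.600: state=(2.660, 1.389)
t=0.800: state=(2.883, 1.473)
t=1.000: state=(3.100, 1.593)
next step: t=1.010: state=(3.110, 1.600) — x has crossed 3.1
linear interpolation between t=1.000 (3.09997) and t=1.010 (3.11037) → t≈1.000

t = 1.000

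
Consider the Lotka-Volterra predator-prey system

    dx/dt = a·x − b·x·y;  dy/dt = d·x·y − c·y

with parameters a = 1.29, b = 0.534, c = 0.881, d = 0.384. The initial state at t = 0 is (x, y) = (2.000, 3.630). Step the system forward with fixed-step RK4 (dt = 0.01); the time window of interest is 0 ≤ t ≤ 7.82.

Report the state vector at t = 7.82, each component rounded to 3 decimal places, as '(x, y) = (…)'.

(x, y) = (1.333, 1.999)

t=0.000: state=(2.000, 3.630)
step 1 (dt=0.01): k1=(-1.297, -0.410), k2=(-1.290, -0.419), k3=(-1.290, -0.419), k4=(-1.284, -0.428); state += dt/6·(k1+2k2+2k3+k4)
t=0.010: state=(1.987, 3.626)
t=0.020: state=(1.974, 3.621)
t=0.030: state=(1.962, 3.617)
continuing one RK4 step at a time; state shown every 50 steps (Δt=0.5):
t=0.500: state=(1.510, 3.257)
t=1.000: state=(1.293, 2.734)
t=1.500: state=(1.270, 2.245)
t=2.000: state=(1.403, 1.863)
t=2.500: state=(1.687, 1.610)
t=3.000: state=(2.132, 1.491)
t=3.500: state=(2.726, 1.527)
t=4.000: state=(3.366, 1.766)
t=4.500: state=(3.766, 2.270)
t=5.000: state=(3.566, 2.987)
t=5.500: state=(2.810, 3.565)
t=6.000: state=(2.023, 3.637)
t=6.500: state=(1.522, 3.274)
t=7.000: state=(1.297, 2.752)
t=7.500: state=(1.268, 2.260)
t=7.820: state=(1.333, 1.999)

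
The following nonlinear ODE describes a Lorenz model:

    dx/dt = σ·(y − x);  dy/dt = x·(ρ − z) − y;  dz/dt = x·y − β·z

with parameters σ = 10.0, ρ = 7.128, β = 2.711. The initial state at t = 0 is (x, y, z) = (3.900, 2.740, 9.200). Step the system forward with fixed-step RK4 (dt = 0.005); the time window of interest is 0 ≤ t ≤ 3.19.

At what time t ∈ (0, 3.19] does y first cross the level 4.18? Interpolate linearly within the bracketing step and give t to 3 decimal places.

t=0.000: state=(3.900, 2.740, 9.200)
step 1 (dt=0.005): k1=(-11.600, -10.821, -14.255), k2=(-11.581, -10.596, -14.343), k3=(-11.575, -10.596, -14.340), k4=(-11.551, -10.372, -14.423); state += dt/6·(k1+2k2+2k3+k4)
t=0.005: state=(3.842, 2.687, 9.128)
t=0.010: state=(3.785, 2.636, 9.056)
t=0.015: state=(3.727, 2.588, 8.983)
continuing one RK4 step at a time; state shown every 40 steps (Δt=0.2):
t=0.200: state=(2.274, 1.885, 6.298)
t=0.400: state=(2.115, 2.281, 4.323)
t=0.600: state=(2.808, 3.320, 3.575)
t=0.715: state=(3.488, 4.148, 3.789)
next step: t=0.720: state=(3.521, 4.185, 3.810) — y has crossed 4.18
linear interpolation between t=0.715 (4.14800) and t=0.720 (4.18549) → t≈0.719

t = 0.719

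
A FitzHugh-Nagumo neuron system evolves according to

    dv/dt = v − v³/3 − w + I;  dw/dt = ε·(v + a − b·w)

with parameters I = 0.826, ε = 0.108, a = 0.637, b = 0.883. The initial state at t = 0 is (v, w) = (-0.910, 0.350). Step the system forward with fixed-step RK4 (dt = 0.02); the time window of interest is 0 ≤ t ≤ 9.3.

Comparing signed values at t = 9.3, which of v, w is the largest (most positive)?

t=0.000: state=(-0.910, 0.350)
step 1 (dt=0.02): k1=(-0.183, -0.063), k2=(-0.182, -0.063), k3=(-0.182, -0.063), k4=(-0.182, -0.063); state += dt/6·(k1+2k2+2k3+k4)
t=0.020: state=(-0.914, 0.349)
t=0.040: state=(-0.917, 0.347)
t=0.060: state=(-0.921, 0.346)
continuing one RK4 step at a time; state shown every 25 steps (Δt=0.5):
t=0.500: state=(-0.996, 0.317)
t=1.000: state=(-1.065, 0.281)
t=1.500: state=(-1.113, 0.244)
t=2.000: state=(-1.137, 0.207)
t=2.500: state=(-1.142, 0.171)
t=3.000: state=(-1.129, 0.137)
t=3.500: state=(-1.102, 0.105)
t=4.000: state=(-1.064, 0.076)
t=4.500: state=(-1.016, 0.052)
t=5.000: state=(-0.956, 0.031)
t=5.500: state=(-0.884, 0.014)
t=6.000: state=(-0.797, 0.003)
t=6.500: state=(-0.686, -0.003)
t=7.000: state=(-0.541, -0.002)
t=7.500: state=(-0.336, 0.009)
t=8.000: state=(-0.027, 0.032)
t=8.500: state=(0.456, 0.074)
t=9.000: state=(1.111, 0.146)
t=9.300: state=(1.473, 0.203)
compare at T: v=1.473, w=0.203

largest component: v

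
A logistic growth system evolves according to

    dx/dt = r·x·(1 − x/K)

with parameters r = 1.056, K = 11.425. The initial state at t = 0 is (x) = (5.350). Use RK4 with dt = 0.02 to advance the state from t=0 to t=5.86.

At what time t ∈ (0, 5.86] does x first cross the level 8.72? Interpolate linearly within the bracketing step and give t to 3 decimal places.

t=0.000: state=(5.350)
step 1 (dt=0.02): k1=(3.004), k2=(3.006), k3=(3.006), k4=(3.008); state += dt/6·(k1+2k2+2k3+k4)
t=0.020: state=(5.410)
t=0.040: state=(5.470)
t=0.060: state=(5.531)
continuing one RK4 step at a time; state shown every 10 steps (Δt=0.2):
t=0.200: state=(5.953)
t=0.400: state=(6.550)
t=0.600: state=(7.129)
t=0.800: state=(7.679)
t=1.000: state=(8.190)
t=1.200: state=(8.657)
t=1.220: state=(8.701)
next step: t=1.240: state=(8.744) — x has crossed 8.72
linear interpolation between t=1.220 (8.70079) and t=1.240 (8.74436) → t≈1.229

t = 1.229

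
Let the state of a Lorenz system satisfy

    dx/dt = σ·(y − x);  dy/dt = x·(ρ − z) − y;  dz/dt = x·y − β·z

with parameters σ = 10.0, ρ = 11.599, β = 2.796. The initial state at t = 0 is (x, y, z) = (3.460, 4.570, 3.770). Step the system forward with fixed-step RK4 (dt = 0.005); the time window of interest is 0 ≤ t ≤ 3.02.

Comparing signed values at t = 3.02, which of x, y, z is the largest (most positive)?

largest component: z

t=0.000: state=(3.460, 4.570, 3.770)
step 1 (dt=0.005): k1=(11.100, 22.518, 5.271), k2=(11.385, 22.633, 5.558), k3=(11.381, 22.636, 5.560), k4=(11.663, 22.753, 5.852); state += dt/6·(k1+2k2+2k3+k4)
t=0.005: state=(3.517, 4.683, 3.798)
t=0.010: state=(3.577, 4.798, 3.829)
t=0.015: state=(3.639, 4.913, 3.862)
continuing one RK4 step at a time; state shown every 20 steps (Δt=0.1):
t=0.100: state=(5.052, 7.044, 5.026)
t=0.200: state=(7.199, 9.290, 8.309)
t=0.300: state=(8.622, 9.054, 12.957)
t=0.400: state=(7.803, 5.893, 15.321)
t=0.500: state=(5.507, 3.198, 14.134)
t=0.600: state=(3.642, 2.295, 11.709)
t=0.700: state=(2.790, 2.379, 9.475)
t=0.800: state=(2.713, 2.931, 7.784)
t=0.900: state=(3.176, 3.873, 6.751)
t=1.000: state=(4.097, 5.233, 6.551)
t=1.100: state=(5.404, 6.835, 7.488)
t=1.200: state=(6.776, 7.955, 9.696)
t=1.300: state=(7.466, 7.550, 12.308)
t=1.400: state=(6.904, 5.790, 13.554)
t=1.500: state=(5.568, 4.188, 12.916)
t=1.600: state=(4.400, 3.509, 11.383)
t=1.700: state=(3.827, 3.563, 9.839)
t=1.800: state=(3.832, 4.083, 8.695)
t=1.900: state=(4.291, 4.937, 8.165)
t=2.000: state=(5.076, 5.966, 8.414)
t=2.100: state=(5.974, 6.814, 9.488)
t=2.200: state=(6.607, 6.962, 11.032)
t=2.300: state=(6.602, 6.238, 12.203)
t=2.400: state=(5.979, 5.180, 12.359)
t=2.500: state=(5.177, 4.444, 11.651)
t=2.600: state=(4.610, 4.231, 10.626)
t=2.700: state=(4.432, 4.449, 9.722)
t=2.800: state=(4.619, 4.961, 9.197)
t=2.900: state=(5.074, 5.616, 9.194)
t=3.000: state=(5.639, 6.187, 9.733)
t=3.020: state=(5.746, 6.266, 9.894)
compare at T: x=5.746, y=6.266, z=9.894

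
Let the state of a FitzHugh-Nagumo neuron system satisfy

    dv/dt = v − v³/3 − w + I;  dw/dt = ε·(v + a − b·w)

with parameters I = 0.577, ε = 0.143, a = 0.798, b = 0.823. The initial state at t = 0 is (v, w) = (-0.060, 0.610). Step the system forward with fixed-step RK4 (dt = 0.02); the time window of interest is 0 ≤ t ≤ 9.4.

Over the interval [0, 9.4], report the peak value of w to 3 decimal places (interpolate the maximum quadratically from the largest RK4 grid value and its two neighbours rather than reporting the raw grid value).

t=0.000: state=(-0.060, 0.610)
step 1 (dt=0.02): k1=(-0.093, 0.034), k2=(-0.094, 0.034), k3=(-0.094, 0.034), k4=(-0.095, 0.033); state += dt/6·(k1+2k2+2k3+k4)
t=0.020: state=(-0.062, 0.611)
t=0.040: state=(-0.064, 0.611)
t=0.060: state=(-0.066, 0.612)
continuing one RK4 step at a time; state shown every 25 steps (Δt=0.5):
t=0.500: state=(-0.125, 0.624)
t=1.000: state=(-0.238, 0.632)
t=1.500: state=(-0.420, 0.629)
t=2.000: state=(-0.686, 0.610)
t=2.500: state=(-1.013, 0.572)
t=3.000: state=(-1.310, 0.513)
t=3.500: state=(-1.495, 0.441)
t=4.000: state=(-1.569, 0.364)
t=4.500: state=(-1.578, 0.289)
t=5.000: state=(-1.557, 0.219)
t=5.500: state=(-1.523, 0.155)
t=6.000: state=(-1.483, 0.097)
t=6.500: state=(-1.440, 0.046)
t=7.000: state=(-1.396, 0.000)
t=7.500: state=(-1.352, -0.040)
t=8.000: state=(-1.308, -0.075)
t=8.500: state=(-1.263, -0.104)
t=9.000: state=(-1.218, -0.129)
t=9.400: state=(-1.182, -0.145)
largest grid value and its neighbours: w(1.120)=0.63216, w(1.140)=0.63216, w(1.160)=0.63215
parabola through these three points peaks at t≈1.130 with w≈0.63217

max w = 0.632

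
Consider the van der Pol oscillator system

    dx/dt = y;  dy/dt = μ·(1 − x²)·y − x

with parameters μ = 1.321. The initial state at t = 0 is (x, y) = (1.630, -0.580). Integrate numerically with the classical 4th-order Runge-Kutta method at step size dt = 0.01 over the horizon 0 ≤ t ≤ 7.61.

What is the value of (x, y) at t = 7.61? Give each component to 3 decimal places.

(x, y) = (1.133, -0.929)

t=0.000: state=(1.630, -0.580)
step 1 (dt=0.01): k1=(-0.580, -0.361), k2=(-0.582, -0.361), k3=(-0.582, -0.361), k4=(-0.584, -0.361); state += dt/6·(k1+2k2+2k3+k4)
t=0.010: state=(1.624, -0.584)
t=0.020: state=(1.618, -0.587)
t=0.030: state=(1.612, -0.591)
continuing one RK4 step at a time; state shown every 25 steps (Δt=0.25):
t=0.250: state=(1.473, -0.677)
t=0.500: state=(1.289, -0.801)
t=0.750: state=(1.068, -0.982)
t=1.000: state=(0.790, -1.263)
t=1.250: state=(0.422, -1.720)
t=1.500: state=(-0.090, -2.407)
t=1.750: state=(-0.778, -3.004)
t=2.000: state=(-1.488, -2.412)
t=2.250: state=(-1.905, -0.937)
t=2.500: state=(-2.012, -0.043)
t=2.750: state=(-1.972, 0.302)
t=3.000: state=(-1.877, 0.443)
t=3.250: state=(-1.755, 0.528)
t=3.500: state=(-1.614, 0.605)
t=3.750: state=(-1.451, 0.699)
t=4.000: state=(-1.261, 0.827)
t=4.250: state=(-1.032, 1.018)
t=4.500: state=(-0.743, 1.320)
t=4.750: state=(-0.357, 1.810)
t=5.000: state=(0.182, 2.524)
t=5.250: state=(0.891, 3.021)
t=5.500: state=(1.576, 2.202)
t=5.750: state=(1.938, 0.752)
t=6.000: state=(2.013, -0.033)
t=6.250: state=(1.961, -0.331)
t=6.500: state=(1.861, -0.458)
t=6.750: state=(1.736, -0.539)
t=7.000: state=(1.592, -0.618)
t=7.250: state=(1.426, -0.715)
t=7.500: state=(1.231, -0.851)
t=7.610: state=(1.133, -0.929)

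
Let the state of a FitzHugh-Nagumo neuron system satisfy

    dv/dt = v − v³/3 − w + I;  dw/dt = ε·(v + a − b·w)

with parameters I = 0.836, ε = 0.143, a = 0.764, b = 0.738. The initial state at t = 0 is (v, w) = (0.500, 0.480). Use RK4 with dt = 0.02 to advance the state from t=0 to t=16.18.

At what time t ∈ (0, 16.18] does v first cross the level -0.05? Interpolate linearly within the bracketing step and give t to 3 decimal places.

t = 9.342

t=0.000: state=(0.500, 0.480)
step 1 (dt=0.02): k1=(0.814, 0.130), k2=(0.819, 0.131), k3=(0.819, 0.131), k4=(0.824, 0.132); state += dt/6·(k1+2k2+2k3+k4)
t=0.020: state=(0.516, 0.483)
t=0.040: state=(0.533, 0.485)
t=0.060: state=(0.550, 0.488)
continuing one RK4 step at a time; state shown every 50 steps (Δt=1):
t=1.000: state=(1.373, 0.665)
t=2.000: state=(1.674, 0.917)
t=3.000: state=(1.615, 1.153)
t=4.000: state=(1.493, 1.352)
t=5.000: state=(1.352, 1.514)
t=6.000: state=(1.191, 1.639)
t=7.000: state=(0.995, 1.727)
t=8.000: state=(0.721, 1.775)
t=9.000: state=(0.233, 1.769)
t=9.340: state=(-0.048, 1.748)
next step: t=9.360: state=(-0.067, 1.746) — v has crossed -0.05
linear interpolation between t=9.340 (-0.04781) and t=9.360 (-0.06718) → t≈9.342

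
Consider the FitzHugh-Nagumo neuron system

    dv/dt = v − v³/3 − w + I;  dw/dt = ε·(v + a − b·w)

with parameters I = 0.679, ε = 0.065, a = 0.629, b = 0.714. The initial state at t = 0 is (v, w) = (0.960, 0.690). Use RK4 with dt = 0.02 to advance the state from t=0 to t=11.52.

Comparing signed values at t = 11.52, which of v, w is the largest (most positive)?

largest component: w

t=0.000: state=(0.960, 0.690)
step 1 (dt=0.02): k1=(0.654, 0.071), k2=(0.654, 0.072), k3=(0.654, 0.072), k4=(0.654, 0.072); state += dt/6·(k1+2k2+2k3+k4)
t=0.020: state=(0.973, 0.691)
t=0.040: state=(0.986, 0.693)
t=0.060: state=(0.999, 0.694)
continuing one RK4 step at a time; state shown every 25 steps (Δt=0.5):
t=0.500: state=(1.266, 0.730)
t=1.000: state=(1.478, 0.778)
t=1.500: state=(1.579, 0.830)
t=2.000: state=(1.609, 0.882)
t=2.500: state=(1.605, 0.934)
t=3.000: state=(1.585, 0.984)
t=3.500: state=(1.559, 1.032)
t=4.000: state=(1.529, 1.078)
t=4.500: state=(1.497, 1.122)
t=5.000: state=(1.464, 1.164)
t=5.500: state=(1.430, 1.204)
t=6.000: state=(1.394, 1.242)
t=6.500: state=(1.357, 1.278)
t=7.000: state=(1.319, 1.312)
t=7.500: state=(1.278, 1.344)
t=8.000: state=(1.236, 1.374)
t=8.500: state=(1.190, 1.401)
t=9.000: state=(1.141, 1.427)
t=9.500: state=(1.088, 1.450)
t=10.000: state=(1.028, 1.471)
t=10.500: state=(0.960, 1.490)
t=11.000: state=(0.881, 1.505)
t=11.500: state=(0.785, 1.518)
t=11.520: state=(0.781, 1.518)
compare at T: v=0.781, w=1.518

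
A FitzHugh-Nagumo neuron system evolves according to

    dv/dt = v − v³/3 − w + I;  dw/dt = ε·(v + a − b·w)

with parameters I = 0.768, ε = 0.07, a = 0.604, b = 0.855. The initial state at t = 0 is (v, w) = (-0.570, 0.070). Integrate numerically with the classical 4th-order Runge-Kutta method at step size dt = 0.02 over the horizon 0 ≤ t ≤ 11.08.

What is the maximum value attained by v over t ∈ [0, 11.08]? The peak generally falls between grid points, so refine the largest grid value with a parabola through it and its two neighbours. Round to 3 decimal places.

max v = 1.895

t=0.000: state=(-0.570, 0.070)
step 1 (dt=0.02): k1=(0.190, -0.002), k2=(0.191, -0.002), k3=(0.191, -0.002), k4=(0.192, -0.002); state += dt/6·(k1+2k2+2k3+k4)
t=0.020: state=(-0.566, 0.070)
t=0.040: state=(-0.562, 0.070)
t=0.060: state=(-0.558, 0.070)
continuing one RK4 step at a time; state shown every 25 steps (Δt=0.5):
t=0.500: state=(-0.456, 0.071)
t=1.000: state=(-0.288, 0.077)
t=1.500: state=(-0.028, 0.089)
t=2.000: state=(0.385, 0.113)
t=2.500: state=(0.978, 0.154)
t=3.000: state=(1.544, 0.214)
t=3.500: state=(1.822, 0.288)
t=4.000: state=(1.891, 0.365)
t=4.500: state=(1.890, 0.440)
t=5.000: state=(1.868, 0.513)
t=5.500: state=(1.842, 0.582)
t=6.000: state=(1.814, 0.649)
t=6.500: state=(1.786, 0.713)
t=7.000: state=(1.757, 0.774)
t=7.500: state=(1.729, 0.832)
t=8.000: state=(1.700, 0.887)
t=8.500: state=(1.672, 0.940)
t=9.000: state=(1.643, 0.990)
t=9.500: state=(1.614, 1.038)
t=10.000: state=(1.585, 1.083)
t=10.500: state=(1.556, 1.126)
t=11.000: state=(1.527, 1.167)
t=11.080: state=(1.522, 1.173)
largest grid value and its neighbours: v(4.180)=1.89497, v(4.200)=1.89499, v(4.220)=1.89496
parabola through these three points peaks at t≈4.199 with v≈1.89499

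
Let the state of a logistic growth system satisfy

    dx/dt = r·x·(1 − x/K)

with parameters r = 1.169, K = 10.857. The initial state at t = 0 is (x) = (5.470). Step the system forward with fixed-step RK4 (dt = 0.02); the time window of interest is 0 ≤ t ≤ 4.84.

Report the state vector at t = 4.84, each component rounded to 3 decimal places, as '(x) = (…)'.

t=0.000: state=(5.470)
step 1 (dt=0.02): k1=(3.173), k2=(3.172), k3=(3.172), k4=(3.172); state += dt/6·(k1+2k2+2k3+k4)
t=0.020: state=(5.533)
t=0.040: state=(5.597)
t=0.060: state=(5.660)
continuing one RK4 step at a time; state shown every 10 steps (Δt=0.2):
t=0.200: state=(6.101)
t=0.400: state=(6.714)
t=0.600: state=(7.295)
t=0.800: state=(7.830)
t=1.000: state=(8.313)
t=1.200: state=(8.740)
t=1.400: state=(9.111)
t=1.600: state=(9.427)
t=1.800: state=(9.693)
t=2.000: state=(9.915)
t=2.200: state=(10.097)
t=2.400: state=(10.247)
t=2.600: state=(10.368)
t=2.800: state=(10.466)
t=3.000: state=(10.546)
t=3.200: state=(10.609)
t=3.400: state=(10.660)
t=3.600: state=(10.700)
t=3.800: state=(10.733)
t=4.000: state=(10.758)
t=4.200: state=(10.779)
t=4.400: state=(10.795)
t=4.600: state=(10.808)
t=4.800: state=(10.818)
t=4.840: state=(10.820)

(x) = (10.820)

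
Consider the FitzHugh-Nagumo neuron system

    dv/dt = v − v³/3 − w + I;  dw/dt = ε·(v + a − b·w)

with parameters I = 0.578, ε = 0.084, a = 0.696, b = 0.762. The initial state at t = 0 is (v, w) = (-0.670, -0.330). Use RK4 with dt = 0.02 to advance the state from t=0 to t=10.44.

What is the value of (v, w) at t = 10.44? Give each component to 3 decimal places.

t=0.000: state=(-0.670, -0.330)
step 1 (dt=0.02): k1=(0.338, 0.023), k2=(0.340, 0.024), k3=(0.340, 0.024), k4=(0.342, 0.024); state += dt/6·(k1+2k2+2k3+k4)
t=0.020: state=(-0.663, -0.330)
t=0.040: state=(-0.656, -0.329)
t=0.060: state=(-0.649, -0.329)
continuing one RK4 step at a time; state shown every 25 steps (Δt=0.5):
t=0.500: state=(-0.475, -0.315)
t=1.000: state=(-0.200, -0.290)
t=1.500: state=(0.224, -0.252)
t=2.000: state=(0.854, -0.194)
t=2.500: state=(1.511, -0.110)
t=3.000: state=(1.845, -0.007)
t=3.500: state=(1.922, 0.101)
t=4.000: state=(1.913, 0.206)
t=4.500: state=(1.883, 0.306)
t=5.000: state=(1.846, 0.403)
t=5.500: state=(1.808, 0.494)
t=6.000: state=(1.769, 0.581)
t=6.500: state=(1.729, 0.664)
t=7.000: state=(1.689, 0.743)
t=7.500: state=(1.648, 0.817)
t=8.000: state=(1.606, 0.887)
t=8.500: state=(1.564, 0.953)
t=9.000: state=(1.520, 1.016)
t=9.500: state=(1.475, 1.075)
t=10.000: state=(1.429, 1.130)
t=10.440: state=(1.386, 1.175)

(v, w) = (1.386, 1.175)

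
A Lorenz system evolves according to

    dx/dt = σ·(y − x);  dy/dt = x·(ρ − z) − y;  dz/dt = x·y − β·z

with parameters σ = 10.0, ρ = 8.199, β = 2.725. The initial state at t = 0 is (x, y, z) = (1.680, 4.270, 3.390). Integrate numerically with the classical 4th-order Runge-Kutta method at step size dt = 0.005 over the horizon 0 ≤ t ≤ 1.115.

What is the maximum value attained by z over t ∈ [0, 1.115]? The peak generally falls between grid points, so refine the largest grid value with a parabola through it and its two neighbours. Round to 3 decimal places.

t=0.000: state=(1.680, 4.270, 3.390)
step 1 (dt=0.005): k1=(25.900, 3.809, -2.064), k2=(25.348, 4.120, -1.757), k3=(25.369, 4.111, -1.764), k4=(24.837, 4.415, -1.461); state += dt/6·(k1+2k2+2k3+k4)
t=0.005: state=(1.807, 4.291, 3.381)
t=0.010: state=(1.929, 4.314, 3.375)
t=0.015: state=(2.045, 4.340, 3.372)
continuing one RK4 step at a time; state shown every 10 steps (Δt=0.05):
t=0.050: state=(2.760, 4.591, 3.427)
t=0.100: state=(3.582, 5.089, 3.714)
t=0.150: state=(4.295, 5.656, 4.236)
t=0.200: state=(4.948, 6.192, 4.983)
t=0.250: state=(5.529, 6.593, 5.924)
t=0.300: state=(5.992, 6.761, 6.979)
t=0.350: state=(6.278, 6.636, 8.025)
t=0.400: state=(6.339, 6.222, 8.910)
t=0.450: state=(6.166, 5.601, 9.509)
t=0.500: state=(5.794, 4.899, 9.767)
t=0.550: state=(5.298, 4.238, 9.705)
t=0.600: state=(4.761, 3.695, 9.397)
t=0.650: state=(4.252, 3.300, 8.932)
t=0.700: state=(3.820, 3.047, 8.389)
t=0.750: state=(3.484, 2.915, 7.826)
t=0.800: state=(3.249, 2.878, 7.282)
t=0.850: state=(3.110, 2.919, 6.784)
t=0.900: state=(3.055, 3.023, 6.346)
t=0.950: state=(3.074, 3.180, 5.981)
t=1.000: state=(3.158, 3.385, 5.696)
t=1.050: state=(3.298, 3.630, 5.500)
t=1.100: state=(3.487, 3.909, 5.397)
t=1.115: state=(3.552, 3.998, 5.385)
largest grid value and its neighbours: z(0.510)=9.77825, z(0.515)=9.77920, z(0.520)=9.77711
parabola through these three points peaks at t≈0.514 with z≈9.77925

max z = 9.779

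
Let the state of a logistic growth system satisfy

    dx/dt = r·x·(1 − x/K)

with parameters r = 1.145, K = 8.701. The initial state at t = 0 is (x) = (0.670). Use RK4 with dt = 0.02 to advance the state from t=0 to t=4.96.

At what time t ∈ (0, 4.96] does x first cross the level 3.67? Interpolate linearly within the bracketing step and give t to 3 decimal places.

t = 1.894

t=0.000: state=(0.670)
step 1 (dt=0.02): k1=(0.708), k2=(0.715), k3=(0.715), k4=(0.722); state += dt/6·(k1+2k2+2k3+k4)
t=0.020: state=(0.684)
t=0.040: state=(0.699)
t=0.060: state=(0.714)
continuing one RK4 step at a time; state shown every 10 steps (Δt=0.2):
t=0.200: state=(0.826)
t=0.400: state=(1.014)
t=0.600: state=(1.238)
t=0.800: state=(1.501)
t=1.000: state=(1.807)
t=1.200: state=(2.157)
t=1.400: state=(2.550)
t=1.600: state=(2.981)
t=1.800: state=(3.444)
t=1.880: state=(3.637)
next step: t=1.900: state=(3.685) — x has crossed 3.67
linear interpolation between t=1.880 (3.63660) and t=1.900 (3.68516) → t≈1.894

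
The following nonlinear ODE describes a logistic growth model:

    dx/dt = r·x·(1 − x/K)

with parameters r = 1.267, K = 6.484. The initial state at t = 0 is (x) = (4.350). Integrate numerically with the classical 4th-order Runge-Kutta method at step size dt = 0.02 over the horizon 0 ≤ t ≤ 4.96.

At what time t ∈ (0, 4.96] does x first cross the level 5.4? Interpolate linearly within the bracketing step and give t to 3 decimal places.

t = 0.705

t=0.000: state=(4.350)
step 1 (dt=0.02): k1=(1.814), k2=(1.806), k3=(1.806), k4=(1.798); state += dt/6·(k1+2k2+2k3+k4)
t=0.020: state=(4.386)
t=0.040: state=(4.422)
t=0.060: state=(4.457)
continuing one RK4 step at a time; state shown every 10 steps (Δt=0.2):
t=0.200: state=(4.696)
t=0.400: state=(5.005)
t=0.600: state=(5.274)
t=0.700: state=(5.394)
next step: t=0.720: state=(5.417) — x has crossed 5.4
linear interpolation between t=0.700 (5.39397) and t=0.720 (5.41676) → t≈0.705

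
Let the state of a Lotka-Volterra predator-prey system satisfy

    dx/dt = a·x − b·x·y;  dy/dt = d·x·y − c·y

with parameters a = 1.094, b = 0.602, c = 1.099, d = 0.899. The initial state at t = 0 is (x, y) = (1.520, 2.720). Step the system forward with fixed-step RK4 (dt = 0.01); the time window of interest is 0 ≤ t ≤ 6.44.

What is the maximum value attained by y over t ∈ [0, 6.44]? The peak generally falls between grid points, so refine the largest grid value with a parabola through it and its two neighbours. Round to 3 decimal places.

t=0.000: state=(1.520, 2.720)
step 1 (dt=0.01): k1=(-0.826, 0.728), k2=(-0.827, 0.718), k3=(-0.827, 0.718), k4=(-0.828, 0.709); state += dt/6·(k1+2k2+2k3+k4)
t=0.010: state=(1.512, 2.727)
t=0.020: state=(1.503, 2.734)
t=0.030: state=(1.495, 2.741)
continuing one RK4 step at a time; state shown every 25 steps (Δt=0.25):
t=0.250: state=(1.313, 2.841)
t=0.500: state=(1.124, 2.837)
t=0.750: state=(0.971, 2.725)
t=1.000: state=(0.858, 2.541)
t=1.250: state=(0.782, 2.320)
t=1.500: state=(0.738, 2.090)
t=1.750: state=(0.720, 1.870)
t=2.000: state=(0.726, 1.671)
t=2.250: state=(0.752, 1.498)
t=2.500: state=(0.798, 1.354)
t=2.750: state=(0.863, 1.239)
t=3.000: state=(0.948, 1.154)
t=3.250: state=(1.052, 1.097)
t=3.500: state=(1.175, 1.070)
t=3.750: state=(1.315, 1.076)
t=4.000: state=(1.467, 1.117)
t=4.250: state=(1.621, 1.201)
t=4.500: state=(1.762, 1.335)
t=4.750: state=(1.869, 1.526)
t=5.000: state=(1.917, 1.777)
t=5.250: state=(1.887, 2.073)
t=5.500: state=(1.774, 2.380)
t=5.750: state=(1.597, 2.644)
t=6.000: state=(1.390, 2.810)
t=6.250: state=(1.192, 2.852)
t=6.440: state=(1.061, 2.805)
largest grid value and its neighbours: y(6.200)=2.85401, y(6.210)=2.85408, y(6.220)=2.85397
parabola through these three points peaks at t≈6.209 with y≈2.85409

max y = 2.854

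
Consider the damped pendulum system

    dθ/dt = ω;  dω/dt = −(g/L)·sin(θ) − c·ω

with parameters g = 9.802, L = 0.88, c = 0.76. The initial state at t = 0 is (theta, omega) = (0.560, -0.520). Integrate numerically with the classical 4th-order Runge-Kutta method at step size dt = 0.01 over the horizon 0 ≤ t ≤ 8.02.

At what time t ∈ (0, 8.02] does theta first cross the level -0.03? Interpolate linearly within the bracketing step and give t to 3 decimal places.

t = 0.450

t=0.000: state=(0.560, -0.520)
step 1 (dt=0.01): k1=(-0.520, -5.521), k2=(-0.548, -5.476), k3=(-0.547, -5.475), k4=(-0.575, -5.428); state += dt/6·(k1+2k2+2k3+k4)
t=0.010: state=(0.555, -0.575)
t=0.020: state=(0.549, -0.629)
t=0.030: state=(0.542, -0.681)
t=0.450: state=(-0.030, -1.553)
next step: t=0.460: state=(-0.045, -1.537) — theta has crossed -0.03
linear interpolation between t=0.450 (-0.02989) and t=0.460 (-0.04534) → t≈0.450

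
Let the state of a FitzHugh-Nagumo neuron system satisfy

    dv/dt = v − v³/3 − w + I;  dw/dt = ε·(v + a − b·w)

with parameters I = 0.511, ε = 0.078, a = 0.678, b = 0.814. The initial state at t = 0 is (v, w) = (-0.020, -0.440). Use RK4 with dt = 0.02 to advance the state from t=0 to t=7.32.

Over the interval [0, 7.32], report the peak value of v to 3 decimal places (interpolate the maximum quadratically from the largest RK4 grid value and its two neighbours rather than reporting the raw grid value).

t=0.000: state=(-0.020, -0.440)
step 1 (dt=0.02): k1=(0.931, 0.079), k2=(0.940, 0.080), k3=(0.940, 0.080), k4=(0.948, 0.081); state += dt/6·(k1+2k2+2k3+k4)
t=0.020: state=(-0.001, -0.438)
t=0.040: state=(0.018, -0.437)
t=0.060: state=(0.037, -0.435)
continuing one RK4 step at a time; state shown every 25 steps (Δt=0.5):
t=0.500: state=(0.563, -0.391)
t=1.000: state=(1.306, -0.316)
t=1.500: state=(1.804, -0.219)
t=2.000: state=(1.951, -0.114)
t=2.500: state=(1.961, -0.009)
t=3.000: state=(1.935, 0.092)
t=3.500: state=(1.902, 0.189)
t=4.000: state=(1.867, 0.282)
t=4.500: state=(1.830, 0.370)
t=5.000: state=(1.794, 0.454)
t=5.500: state=(1.757, 0.534)
t=6.000: state=(1.720, 0.610)
t=6.500: state=(1.682, 0.682)
t=7.000: state=(1.644, 0.751)
t=7.320: state=(1.619, 0.793)
largest grid value and its neighbours: v(2.280)=1.96409, v(2.300)=1.96413, v(2.320)=1.96408
parabola through these three points peaks at t≈2.299 with v≈1.96413

max v = 1.964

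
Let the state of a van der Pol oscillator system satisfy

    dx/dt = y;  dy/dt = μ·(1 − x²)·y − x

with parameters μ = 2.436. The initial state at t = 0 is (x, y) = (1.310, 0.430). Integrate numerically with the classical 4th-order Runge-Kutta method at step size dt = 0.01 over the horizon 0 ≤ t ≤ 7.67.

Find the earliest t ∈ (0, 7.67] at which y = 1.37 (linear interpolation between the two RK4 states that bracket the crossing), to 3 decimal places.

t=0.000: state=(1.310, 0.430)
step 1 (dt=0.01): k1=(0.430, -2.060), k2=(0.420, -2.050), k3=(0.420, -2.050), k4=(0.410, -2.040); state += dt/6·(k1+2k2+2k3+k4)
t=0.010: state=(1.314, 0.410)
t=0.020: state=(1.318, 0.389)
t=0.030: state=(1.322, 0.369)
continuing one RK4 step at a time; state shown every 25 steps (Δt=0.25):
t=0.250: state=(1.360, -0.001)
t=0.500: state=(1.324, -0.267)
t=0.750: state=(1.233, -0.448)
t=1.000: state=(1.100, -0.623)
t=1.250: state=(0.916, -0.868)
t=1.500: state=(0.650, -1.313)
t=1.750: state=(0.219, -2.262)
t=2.000: state=(-0.552, -3.963)
t=2.250: state=(-1.558, -3.209)
t=2.500: state=(-1.982, -0.533)
t=2.750: state=(-2.007, 0.145)
t=3.000: state=(-1.953, 0.257)
t=3.250: state=(-1.884, 0.288)
t=3.500: state=(-1.809, 0.311)
t=3.750: state=(-1.729, 0.335)
t=4.000: state=(-1.641, 0.365)
t=4.250: state=(-1.545, 0.404)
t=4.500: state=(-1.438, 0.457)
t=4.750: state=(-1.315, 0.533)
t=5.000: state=(-1.168, 0.650)
t=5.250: state=(-0.984, 0.847)
t=5.500: state=(-0.730, 1.224)
t=5.560: state=(-0.653, 1.364)
next step: t=5.570: state=(-0.639, 1.390) — y has crossed 1.37
linear interpolation between t=5.560 (1.36411) and t=5.570 (1.39013) → t≈5.562

t = 5.562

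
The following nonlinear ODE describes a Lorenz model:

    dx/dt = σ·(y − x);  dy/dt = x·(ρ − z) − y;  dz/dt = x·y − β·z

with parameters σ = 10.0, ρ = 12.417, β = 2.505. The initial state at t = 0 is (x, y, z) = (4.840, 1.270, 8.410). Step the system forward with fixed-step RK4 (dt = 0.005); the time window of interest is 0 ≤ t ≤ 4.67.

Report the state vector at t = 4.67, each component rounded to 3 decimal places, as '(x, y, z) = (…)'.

(x, y, z) = (5.122, 4.874, 11.697)

t=0.000: state=(4.840, 1.270, 8.410)
step 1 (dt=0.005): k1=(-35.700, 18.124, -14.920), k2=(-34.354, 17.898, -14.725), k3=(-34.394, 17.910, -14.724), k4=(-33.085, 17.689, -14.536); state += dt/6·(k1+2k2+2k3+k4)
t=0.005: state=(4.668, 1.360, 8.336)
t=0.010: state=(4.509, 1.447, 8.265)
t=0.015: state=(4.362, 1.532, 8.195)
continuing one RK4 step at a time; state shown every 40 steps (Δt=0.2):
t=0.200: state=(3.442, 4.223, 6.620)
t=0.400: state=(6.135, 7.766, 8.733)
t=0.600: state=(7.626, 6.913, 14.539)
t=0.800: state=(4.646, 3.210, 13.389)
t=1.000: state=(3.227, 3.185, 9.827)
t=1.200: state=(4.104, 4.964, 8.229)
t=1.400: state=(6.244, 7.273, 10.245)
t=1.600: state=(6.768, 6.092, 13.738)
t=1.800: state=(4.741, 3.840, 12.579)
t=2.000: state=(3.935, 4.018, 10.079)
t=2.200: state=(4.833, 5.567, 9.376)
t=2.400: state=(6.274, 6.748, 11.369)
t=2.600: state=(6.061, 5.434, 13.086)
t=2.800: state=(4.727, 4.245, 11.832)
t=3.000: state=(4.470, 4.678, 10.244)
t=3.200: state=(5.323, 5.868, 10.297)
t=3.400: state=(6.096, 6.184, 11.908)
t=3.600: state=(5.584, 5.104, 12.467)
t=3.800: state=(4.798, 4.595, 11.359)
t=4.000: state=(4.880, 5.136, 10.501)
t=4.200: state=(5.560, 5.891, 10.966)
t=4.400: state=(5.836, 5.735, 12.015)
t=4.600: state=(5.322, 5.009, 11.972)
t=4.670: state=(5.122, 4.874, 11.697)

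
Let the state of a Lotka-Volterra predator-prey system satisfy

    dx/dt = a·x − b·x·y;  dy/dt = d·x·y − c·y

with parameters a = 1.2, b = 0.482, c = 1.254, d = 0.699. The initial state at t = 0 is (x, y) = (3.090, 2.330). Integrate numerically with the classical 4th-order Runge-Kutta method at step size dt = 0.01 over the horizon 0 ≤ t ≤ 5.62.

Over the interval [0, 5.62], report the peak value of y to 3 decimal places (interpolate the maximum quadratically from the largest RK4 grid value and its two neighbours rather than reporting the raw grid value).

max y = 4.348

t=0.000: state=(3.090, 2.330)
step 1 (dt=0.01): k1=(0.238, 2.111), k2=(0.222, 2.122), k3=(0.222, 2.122), k4=(0.206, 2.134); state += dt/6·(k1+2k2+2k3+k4)
t=0.010: state=(3.092, 2.351)
t=0.020: state=(3.094, 2.373)
t=0.030: state=(3.096, 2.394)
continuing one RK4 step at a time; state shown every 20 steps (Δt=0.2):
t=0.200: state=(3.070, 2.793)
t=0.400: state=(2.909, 3.307)
t=0.600: state=(2.625, 3.794)
t=0.800: state=(2.271, 4.159)
t=1.000: state=(1.914, 4.335)
t=1.200: state=(1.602, 4.310)
t=1.400: state=(1.355, 4.121)
t=1.600: state=(1.174, 3.824)
t=1.800: state=(1.049, 3.474)
t=2.000: state=(0.971, 3.112)
t=2.200: state=(0.930, 2.765)
t=2.400: state=(0.920, 2.448)
t=2.600: state=(0.937, 2.168)
t=2.800: state=(0.978, 1.928)
t=3.000: state=(1.042, 1.728)
t=3.200: state=(1.131, 1.564)
t=3.400: state=(1.245, 1.437)
t=3.600: state=(1.384, 1.343)
t=3.800: state=(1.551, 1.283)
t=4.000: state=(1.745, 1.257)
t=4.200: state=(1.965, 1.267)
t=4.400: state=(2.206, 1.319)
t=4.600: state=(2.458, 1.422)
t=4.800: state=(2.704, 1.588)
t=5.000: state=(2.917, 1.831)
t=5.200: state=(3.061, 2.167)
t=5.400: state=(3.095, 2.597)
t=5.600: state=(2.991, 3.097)
t=5.620: state=(2.973, 3.149)
largest grid value and its neighbours: y(1.060)=4.34769, y(1.070)=4.34806, y(1.080)=4.34795
parabola through these three points peaks at t≈1.073 with y≈4.34808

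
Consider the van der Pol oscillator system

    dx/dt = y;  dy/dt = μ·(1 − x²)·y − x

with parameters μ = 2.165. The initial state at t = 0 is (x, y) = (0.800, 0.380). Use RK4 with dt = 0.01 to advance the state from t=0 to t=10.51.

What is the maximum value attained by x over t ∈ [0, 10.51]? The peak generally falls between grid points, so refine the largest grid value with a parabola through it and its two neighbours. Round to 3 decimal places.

max x = 2.021

t=0.000: state=(0.800, 0.380)
step 1 (dt=0.01): k1=(0.380, -0.504), k2=(0.377, -0.510), k3=(0.377, -0.510), k4=(0.375, -0.516); state += dt/6·(k1+2k2+2k3+k4)
t=0.010: state=(0.804, 0.375)
t=0.020: state=(0.807, 0.370)
t=0.030: state=(0.811, 0.364)
continuing one RK4 step at a time; state shown every 50 steps (Δt=0.5):
t=0.500: state=(0.905, 0.008)
t=1.000: state=(0.788, -0.497)
t=1.500: state=(0.342, -1.440)
t=2.000: state=(-0.904, -3.483)
t=2.500: state=(-1.919, -0.332)
t=3.000: state=(-1.861, 0.300)
t=3.500: state=(-1.688, 0.384)
t=4.000: state=(-1.474, 0.480)
t=4.500: state=(-1.192, 0.673)
t=5.000: state=(-0.747, 1.210)
t=5.500: state=(0.263, 3.247)
t=6.000: state=(1.884, 1.363)
t=6.500: state=(1.986, -0.241)
t=7.000: state=(1.836, -0.336)
t=7.500: state=(1.653, -0.399)
t=8.000: state=(1.430, -0.505)
t=8.500: state=(1.129, -0.730)
t=9.000: state=(0.631, -1.405)
t=9.500: state=(-0.578, -3.766)
t=10.000: state=(-1.973, -0.667)
t=10.500: state=(-1.963, 0.273)
t=10.510: state=(-1.960, 0.275)
largest grid value and its neighbours: x(6.260)=2.02087, x(6.270)=2.02090, x(6.280)=2.02073
parabola through these three points peaks at t≈6.267 with x≈2.02091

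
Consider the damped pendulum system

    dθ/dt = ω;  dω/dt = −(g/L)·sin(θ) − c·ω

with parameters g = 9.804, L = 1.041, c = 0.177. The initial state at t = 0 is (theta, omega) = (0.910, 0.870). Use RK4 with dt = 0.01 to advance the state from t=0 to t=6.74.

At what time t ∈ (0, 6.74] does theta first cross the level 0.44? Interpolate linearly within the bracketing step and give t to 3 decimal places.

t=0.000: state=(0.910, 0.870)
step 1 (dt=0.01): k1=(0.870, -7.589), k2=(0.832, -7.608), k3=(0.832, -7.607), k4=(0.794, -7.624); state += dt/6·(k1+2k2+2k3+k4)
t=0.010: state=(0.918, 0.794)
t=0.020: state=(0.926, 0.718)
t=0.030: state=(0.933, 0.641)
continuing one RK4 step at a time; state shown every 25 steps (Δt=0.25):
t=0.250: state=(0.888, -1.025)
t=0.490: state=(0.461, -2.399)
next step: t=0.500: state=(0.437, -2.436) — theta has crossed 0.44
linear interpolation between t=0.490 (0.46113) and t=0.500 (0.43695) → t≈0.499

t = 0.499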